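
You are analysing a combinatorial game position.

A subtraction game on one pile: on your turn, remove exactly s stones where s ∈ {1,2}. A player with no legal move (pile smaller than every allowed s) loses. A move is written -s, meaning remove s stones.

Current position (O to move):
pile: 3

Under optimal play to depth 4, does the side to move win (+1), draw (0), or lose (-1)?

value(3, O) = -1

[3] O move#1: -1:-1/2*, -2:-1/1
[2] X move#2: -1:-1/1, -2:+1/0*
[0] end (terminal -1, O#3); searched 3 to 4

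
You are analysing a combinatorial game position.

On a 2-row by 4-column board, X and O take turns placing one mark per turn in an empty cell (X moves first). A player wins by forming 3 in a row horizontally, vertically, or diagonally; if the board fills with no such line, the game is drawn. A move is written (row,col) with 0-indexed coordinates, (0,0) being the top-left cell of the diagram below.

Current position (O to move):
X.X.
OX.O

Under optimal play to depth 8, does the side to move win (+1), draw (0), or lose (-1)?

[X.X./OX.O] O move#1: (0,1):+0/XOX./OX.O*, (0,3):-1/X.XO/OX.O, (1,2):-1/X.X./OXOO
[XOX./OX.O] X move#2: (0,3):+0/XOXX/OX.O*, (1,2):+0/XOX./OXXO
[XOXX/OX.O] O move#3: (1,2):+0/XOXX/OXOO*
[XOXX/OXOO] end (terminal +0, X#4); searched X.X./OX.O to 8

value(X.X./OX.O, O) = 0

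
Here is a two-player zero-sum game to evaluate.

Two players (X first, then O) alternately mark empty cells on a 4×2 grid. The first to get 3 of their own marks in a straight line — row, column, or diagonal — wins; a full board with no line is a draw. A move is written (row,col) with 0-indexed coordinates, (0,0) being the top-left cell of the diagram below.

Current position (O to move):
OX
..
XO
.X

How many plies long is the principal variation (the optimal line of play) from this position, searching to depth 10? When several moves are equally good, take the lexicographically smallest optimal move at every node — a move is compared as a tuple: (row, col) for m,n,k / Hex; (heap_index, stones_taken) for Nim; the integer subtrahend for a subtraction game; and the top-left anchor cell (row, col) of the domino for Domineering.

[OX/../XO/.X] O move#1: (1,0):+0/OX/O./XO/.X*, (1,1):+0/OX/.O/XO/.X, (3,0):+0/OX/../XO/OX
[OX/O./XO/.X] X move#2: (1,1):+0/OX/OX/XO/.X*, (3,0):+0/OX/O./XO/XX
[OX/OX/XO/.X] O move#3: (3,0):+0/OX/OX/XO/OX*
[OX/OX/XO/OX] end (terminal +0, X#4); searched OX/../XO/.X to 10

PV length from [OX/../XO/.X]: 3 plies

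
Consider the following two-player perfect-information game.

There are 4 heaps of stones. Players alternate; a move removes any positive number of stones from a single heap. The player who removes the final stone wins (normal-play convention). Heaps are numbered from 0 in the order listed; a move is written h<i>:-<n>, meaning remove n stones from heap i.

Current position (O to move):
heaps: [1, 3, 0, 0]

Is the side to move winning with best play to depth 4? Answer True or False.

ply 1, O at (1,3,0,0) | h0:-1=-1→(0,3,0,0); h1:-1=-1→(1,2,0,0); h1:-2=+1→(1,1,0,0)*; h1:-3=-1→(1,0,0,0)
ply 2, X at (1,1,0,0) | h0:-1=-1→(0,1,0,0)*; h1:-1=-1→(1,0,0,0)
ply 3, O at (0,1,0,0) | h1:-1=+1→(0,0,0,0)*
ply 4: (0,0,0,0) is terminal -1 (X); from (1,3,0,0) depth 4

O winning at [(1,3,0,0)]: True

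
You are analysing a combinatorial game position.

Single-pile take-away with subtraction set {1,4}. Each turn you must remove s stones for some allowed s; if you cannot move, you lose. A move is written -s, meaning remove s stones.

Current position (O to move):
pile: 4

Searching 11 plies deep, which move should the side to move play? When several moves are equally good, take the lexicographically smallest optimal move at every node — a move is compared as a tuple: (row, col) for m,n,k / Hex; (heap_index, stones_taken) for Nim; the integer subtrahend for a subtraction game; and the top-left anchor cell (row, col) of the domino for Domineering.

O's best at [4]: -4

p1 O@[4]: -1[3]-1 -4[0]+1*
p2 X@[0] terminal -1; root [4] d11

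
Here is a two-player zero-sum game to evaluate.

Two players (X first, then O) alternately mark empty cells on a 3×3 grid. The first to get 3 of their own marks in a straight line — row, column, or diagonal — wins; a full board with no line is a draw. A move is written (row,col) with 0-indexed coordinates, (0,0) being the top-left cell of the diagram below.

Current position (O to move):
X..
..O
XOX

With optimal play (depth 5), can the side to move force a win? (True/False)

ply 1, O at X../..O/XOX | (0,1)=-1→XO./..O/XOX*; (0,2)=-1→X.O/..O/XOX; (1,0)=-1→X../O.O/XOX; (1,1)=-1→X../.OO/XOX
ply 2, X at XO./..O/XOX | (0,2)=-1→XOX/..O/XOX; (1,0)=+1→XO./X.O/XOX*; (1,1)=+1→XO./.XO/XOX
ply 3: XO./X.O/XOX is terminal -1 (O); from X../..O/XOX depth 5

O winning at [X../..O/XOX]: False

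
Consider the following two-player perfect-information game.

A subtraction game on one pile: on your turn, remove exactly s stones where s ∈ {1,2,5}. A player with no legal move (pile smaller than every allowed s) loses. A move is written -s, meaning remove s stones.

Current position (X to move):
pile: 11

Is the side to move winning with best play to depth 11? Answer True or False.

X winning at [11]: True

[11] X move#1: -1:-1/10, -2:+1/9*, -5:+1/6
[9] O move#2: -1:-1/8*, -2:-1/7, -5:-1/4
[8] X move#3: -1:-1/7, -2:+1/6*, -5:+1/3
[6] O move#4: -1:-1/5*, -2:-1/4, -5:-1/1
[5] X move#5: -1:-1/4, -2:+1/3*, -5:+1/0
[3] O move#6: -1:-1/2*, -2:-1/1
[2] X move#7: -1:-1/1, -2:+1/0*
[0] end (terminal -1, O#8); searched 11 to 11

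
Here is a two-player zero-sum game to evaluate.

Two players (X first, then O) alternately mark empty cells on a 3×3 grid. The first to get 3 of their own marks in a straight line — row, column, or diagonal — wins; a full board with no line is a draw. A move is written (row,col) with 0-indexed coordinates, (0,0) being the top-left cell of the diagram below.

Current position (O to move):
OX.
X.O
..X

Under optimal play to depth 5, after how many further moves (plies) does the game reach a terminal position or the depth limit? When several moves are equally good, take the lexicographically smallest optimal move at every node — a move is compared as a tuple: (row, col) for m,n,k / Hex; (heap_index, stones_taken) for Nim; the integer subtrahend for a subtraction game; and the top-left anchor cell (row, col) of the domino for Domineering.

PV length from [OX./X.O/..X]: 4 plies

ply 1, O at OX./X.O/..X | (0,2)=-1→OXO/X.O/..X; (1,1)=+0→OX./XOO/..X*; (2,0)=+0→OX./X.O/O.X; (2,1)=+0→OX./X.O/.OX
ply 2, X at OX./XOO/..X | (0,2)=+0→OXX/XOO/..X*; (2,0)=+0→OX./XOO/X.X; (2,1)=+0→OX./XOO/.XX
ply 3, O at OXX/XOO/..X | (2,0)=+0→OXX/XOO/O.X*; (2,1)=+0→OXX/XOO/.OX
ply 4, X at OXX/XOO/O.X | (2,1)=+0→OXX/XOO/OXX*
ply 5: OXX/XOO/OXX is terminal +0 (O); from OX./X.O/..X depth 5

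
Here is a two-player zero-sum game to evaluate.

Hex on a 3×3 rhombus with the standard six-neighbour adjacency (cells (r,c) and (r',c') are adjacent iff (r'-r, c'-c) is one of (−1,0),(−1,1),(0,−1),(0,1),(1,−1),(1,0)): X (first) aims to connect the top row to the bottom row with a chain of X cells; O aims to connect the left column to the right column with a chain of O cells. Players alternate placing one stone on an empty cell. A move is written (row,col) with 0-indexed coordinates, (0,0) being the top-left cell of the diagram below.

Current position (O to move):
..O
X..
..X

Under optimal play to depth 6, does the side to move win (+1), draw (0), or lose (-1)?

p1 O@[..O/X../..X]: (0,0)[O.O/X../..X]-1* (0,1)[.OO/X../..X]-1 (1,1)[..O/XO./..X]-1 (1,2)[..O/X.O/..X]-1 (2,0)[..O/X../O.X]-1 (2,1)[..O/X../.OX]-1
p2 X@[O.O/X../..X]: (0,1)[OXO/X../..X]+1* (1,1)[O.O/XX./..X]-1 (1,2)[O.O/X.X/..X]-1 (2,0)[O.O/X../X.X]-1 (2,1)[O.O/X../.XX]-1
p3 O@[OXO/X../..X]: (1,1)[OXO/XO./..X]-1* (1,2)[OXO/X.O/..X]-1 (2,0)[OXO/X../O.X]-1 (2,1)[OXO/X../.OX]-1
p4 X@[OXO/XO./..X]: (1,2)[OXO/XOX/..X]-1 (2,0)[OXO/XO./X.X]+1* (2,1)[OXO/XO./.XX]-1
p5 O@[OXO/XO./X.X] terminal -1; root [..O/X../..X] d6

value(..O/X../..X, O) = -1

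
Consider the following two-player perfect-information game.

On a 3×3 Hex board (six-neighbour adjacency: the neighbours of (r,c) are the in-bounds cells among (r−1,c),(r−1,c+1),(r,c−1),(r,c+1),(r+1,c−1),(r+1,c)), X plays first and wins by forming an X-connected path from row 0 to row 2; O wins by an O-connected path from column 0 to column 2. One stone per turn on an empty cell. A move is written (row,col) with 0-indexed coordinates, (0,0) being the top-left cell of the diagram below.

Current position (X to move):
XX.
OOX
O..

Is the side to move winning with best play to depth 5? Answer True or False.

X winning at [XX./OOX/O..]: True

p1 X@[XX./OOX/O..]: (0,2)[XXX/OOX/O..]+1* (2,1)[XX./OOX/OX.]-1 (2,2)[XX./OOX/O.X]-1
p2 O@[XXX/OOX/O..]: (2,1)[XXX/OOX/OO.]-1* (2,2)[XXX/OOX/O.O]-1
p3 X@[XXX/OOX/OO.]: (2,2)[XXX/OOX/OOX]+1*
p4 O@[XXX/OOX/OOX] terminal -1; root [XX./OOX/O..] d5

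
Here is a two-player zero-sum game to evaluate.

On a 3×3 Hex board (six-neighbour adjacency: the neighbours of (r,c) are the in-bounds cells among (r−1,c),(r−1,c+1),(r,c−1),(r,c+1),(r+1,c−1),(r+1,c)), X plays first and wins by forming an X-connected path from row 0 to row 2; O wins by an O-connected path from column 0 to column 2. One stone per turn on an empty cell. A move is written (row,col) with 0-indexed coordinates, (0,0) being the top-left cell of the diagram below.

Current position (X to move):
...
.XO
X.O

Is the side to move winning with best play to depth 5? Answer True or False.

X winning at [.../.XO/X.O]: True

[.../.XO/X.O] X move#1: (0,0):+1/X../.XO/X.O*, (0,1):+1/.X./.XO/X.O, (0,2):+1/..X/.XO/X.O, (1,0):+1/.../XXO/X.O, (2,1):+1/.../.XO/XXO
[X../.XO/X.O] O move#2: (0,1):-1/XO./.XO/X.O*, (0,2):-1/X.O/.XO/X.O, (1,0):-1/X../OXO/X.O, (2,1):-1/X../.XO/XOO
[XO./.XO/X.O] X move#3: (0,2):+1/XOX/.XO/X.O*, (1,0):+1/XO./XXO/X.O, (2,1):+1/XO./.XO/XXO
[XOX/.XO/X.O] end (terminal -1, O#4); searched .../.XO/X.O to 5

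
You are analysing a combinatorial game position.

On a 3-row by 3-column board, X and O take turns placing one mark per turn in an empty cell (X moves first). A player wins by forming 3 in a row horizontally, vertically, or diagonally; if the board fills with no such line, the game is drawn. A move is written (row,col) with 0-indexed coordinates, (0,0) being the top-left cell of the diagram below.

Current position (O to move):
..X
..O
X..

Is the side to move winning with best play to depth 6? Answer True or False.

O winning at [..X/..O/X..]: False

p1 O@[..X/..O/X..]: (0,0)[O.X/..O/X..]-1 (0,1)[.OX/..O/X..]-1 (1,0)[..X/O.O/X..]-1 (1,1)[..X/.OO/X..]+0* (2,1)[..X/..O/XO.]-1 (2,2)[..X/..O/X.O]-1
p2 X@[..X/.OO/X..]: (0,0)[X.X/.OO/X..]-1 (0,1)[.XX/.OO/X..]-1 (1,0)[..X/XOO/X..]+0* (2,1)[..X/.OO/XX.]-1 (2,2)[..X/.OO/X.X]-1
p3 O@[..X/XOO/X..]: (0,0)[O.X/XOO/X..]+0* (0,1)[.OX/XOO/X..]-1 (2,1)[..X/XOO/XO.]-1 (2,2)[..X/XOO/X.O]-1
p4 X@[O.X/XOO/X..]: (0,1)[OXX/XOO/X..]-1 (2,1)[O.X/XOO/XX.]-1 (2,2)[O.X/XOO/X.X]+0*
p5 O@[O.X/XOO/X.X]: (0,1)[OOX/XOO/X.X]-1 (2,1)[O.X/XOO/XOX]+0*
p6 X@[O.X/XOO/XOX]: (0,1)[OXX/XOO/XOX]+0*
p7 O@[OXX/XOO/XOX] terminal +0; root [..X/..O/X..] d6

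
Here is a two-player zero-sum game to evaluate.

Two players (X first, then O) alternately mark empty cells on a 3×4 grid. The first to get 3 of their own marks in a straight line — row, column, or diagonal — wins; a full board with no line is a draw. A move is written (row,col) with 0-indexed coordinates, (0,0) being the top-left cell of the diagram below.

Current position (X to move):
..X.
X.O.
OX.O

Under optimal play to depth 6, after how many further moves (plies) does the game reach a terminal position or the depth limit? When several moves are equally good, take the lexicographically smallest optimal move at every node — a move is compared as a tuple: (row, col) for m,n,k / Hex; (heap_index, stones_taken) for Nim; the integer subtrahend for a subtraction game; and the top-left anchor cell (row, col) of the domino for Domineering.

PV length from [..X./X.O./OX.O]: 3 plies

ply 1, X at ..X./X.O./OX.O | (0,0)=-1→X.X./X.O./OX.O; (0,1)=+1→.XX./X.O./OX.O*; (0,3)=-1→..XX/X.O./OX.O; (1,1)=-1→..X./XXO./OX.O; (1,3)=-1→..X./X.OX/OX.O; (2,2)=-1→..X./X.O./OXXO
ply 2, O at .XX./X.O./OX.O | (0,0)=-1→OXX./X.O./OX.O*; (0,3)=-1→.XXO/X.O./OX.O; (1,1)=-1→.XX./XOO./OX.O; (1,3)=-1→.XX./X.OO/OX.O; (2,2)=-1→.XX./X.O./OXOO
ply 3, X at OXX./X.O./OX.O | (0,3)=+1→OXXX/X.O./OX.O*; (1,1)=+1→OXX./XXO./OX.O; (1,3)=+1→OXX./X.OX/OX.O; (2,2)=+1→OXX./X.O./OXXO
ply 4: OXXX/X.O./OX.O is terminal -1 (O); from ..X./X.O./OX.O depth 6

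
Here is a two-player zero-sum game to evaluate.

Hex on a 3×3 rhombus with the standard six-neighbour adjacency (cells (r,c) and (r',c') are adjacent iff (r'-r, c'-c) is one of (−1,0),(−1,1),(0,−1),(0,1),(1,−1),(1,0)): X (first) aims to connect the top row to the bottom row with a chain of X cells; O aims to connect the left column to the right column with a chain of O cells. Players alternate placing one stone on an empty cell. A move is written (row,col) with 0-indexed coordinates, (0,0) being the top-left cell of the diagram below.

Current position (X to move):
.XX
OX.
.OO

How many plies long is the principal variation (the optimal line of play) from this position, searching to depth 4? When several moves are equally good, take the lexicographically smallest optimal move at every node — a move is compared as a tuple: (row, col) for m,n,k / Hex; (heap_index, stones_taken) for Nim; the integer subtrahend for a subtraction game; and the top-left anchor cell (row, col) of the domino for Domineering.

PV length from [.XX/OX./.OO]: 1 ply

ply 1, X at .XX/OX./.OO | (0,0)=-1→XXX/OX./.OO; (1,2)=-1→.XX/OXX/.OO; (2,0)=+1→.XX/OX./XOO*
ply 2: .XX/OX./XOO is terminal -1 (O); from .XX/OX./.OO depth 4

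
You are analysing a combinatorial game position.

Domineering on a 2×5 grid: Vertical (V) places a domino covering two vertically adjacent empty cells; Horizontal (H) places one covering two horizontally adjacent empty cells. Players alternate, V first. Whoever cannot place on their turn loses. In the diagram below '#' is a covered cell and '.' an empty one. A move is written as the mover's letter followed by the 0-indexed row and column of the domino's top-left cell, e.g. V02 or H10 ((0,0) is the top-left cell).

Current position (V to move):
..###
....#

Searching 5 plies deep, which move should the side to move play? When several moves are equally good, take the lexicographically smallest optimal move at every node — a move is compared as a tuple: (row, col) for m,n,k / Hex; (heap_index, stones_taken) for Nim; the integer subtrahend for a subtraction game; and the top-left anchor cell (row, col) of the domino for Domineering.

p1 V@[..###/....#]: V00[#.###/#...#]-1 V01[.####/.#..#]+1*
p2 H@[.####/.#..#]: H12[.####/.####]-1*
p3 V@[.####/.####]: V00[#####/#####]+1*
p4 H@[#####/#####] terminal -1; root [..###/....#] d5

V's best at [..###/....#]: V01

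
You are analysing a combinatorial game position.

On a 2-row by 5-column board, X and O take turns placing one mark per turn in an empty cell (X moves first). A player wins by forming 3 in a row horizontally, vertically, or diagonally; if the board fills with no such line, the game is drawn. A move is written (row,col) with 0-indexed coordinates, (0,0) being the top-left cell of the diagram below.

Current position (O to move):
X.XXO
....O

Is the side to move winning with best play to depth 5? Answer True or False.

O winning at [X.XXO/....O]: False

p1 O@[X.XXO/....O]: (0,1)[XOXXO/....O]+0* (1,0)[X.XXO/O...O]-1 (1,1)[X.XXO/.O..O]-1 (1,2)[X.XXO/..O.O]-1 (1,3)[X.XXO/...OO]-1
p2 X@[XOXXO/....O]: (1,0)[XOXXO/X...O]+0* (1,1)[XOXXO/.X..O]+0 (1,2)[XOXXO/..X.O]+0 (1,3)[XOXXO/...XO]+0
p3 O@[XOXXO/X...O]: (1,1)[XOXXO/XO..O]+0* (1,2)[XOXXO/X.O.O]+0 (1,3)[XOXXO/X..OO]+0
p4 X@[XOXXO/XO..O]: (1,2)[XOXXO/XOX.O]+0* (1,3)[XOXXO/XO.XO]+0
p5 O@[XOXXO/XOX.O]: (1,3)[XOXXO/XOXOO]+0*
p6 X@[XOXXO/XOXOO] terminal +0; root [X.XXO/....O] d5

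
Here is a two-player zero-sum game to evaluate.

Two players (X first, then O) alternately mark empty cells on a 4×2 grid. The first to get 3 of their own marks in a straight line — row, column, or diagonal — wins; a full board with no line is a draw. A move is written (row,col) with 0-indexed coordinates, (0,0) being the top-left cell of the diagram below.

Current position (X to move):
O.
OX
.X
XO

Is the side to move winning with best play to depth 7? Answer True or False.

[O./OX/.X/XO] X move#1: (0,1):+1/OX/OX/.X/XO*, (2,0):+0/O./OX/XX/XO
[OX/OX/.X/XO] end (terminal -1, O#2); searched O./OX/.X/XO to 7

X winning at [O./OX/.X/XO]: True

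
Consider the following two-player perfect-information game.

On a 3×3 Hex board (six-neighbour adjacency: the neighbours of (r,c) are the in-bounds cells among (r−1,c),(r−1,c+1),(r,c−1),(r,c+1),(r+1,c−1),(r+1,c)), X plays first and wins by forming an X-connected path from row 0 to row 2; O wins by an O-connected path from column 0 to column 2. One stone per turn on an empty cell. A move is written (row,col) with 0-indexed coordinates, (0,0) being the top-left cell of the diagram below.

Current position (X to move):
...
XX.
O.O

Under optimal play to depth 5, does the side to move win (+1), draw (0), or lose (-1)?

[.../XX./O.O] X move#1: (0,0):-1/X../XX./O.O, (0,1):-1/.X./XX./O.O, (0,2):-1/..X/XX./O.O, (1,2):-1/.../XXX/O.O, (2,1):+1/.../XX./OXO*
[.../XX./OXO] O move#2: (0,0):-1/O../XX./OXO*, (0,1):-1/.O./XX./OXO, (0,2):-1/..O/XX./OXO, (1,2):-1/.../XXO/OXO
[O../XX./OXO] X move#3: (0,1):+1/OX./XX./OXO*, (0,2):+1/O.X/XX./OXO, (1,2):+1/O../XXX/OXO
[OX./XX./OXO] end (terminal -1, O#4); searched .../XX./O.O to 5

value(.../XX./O.O, X) = +1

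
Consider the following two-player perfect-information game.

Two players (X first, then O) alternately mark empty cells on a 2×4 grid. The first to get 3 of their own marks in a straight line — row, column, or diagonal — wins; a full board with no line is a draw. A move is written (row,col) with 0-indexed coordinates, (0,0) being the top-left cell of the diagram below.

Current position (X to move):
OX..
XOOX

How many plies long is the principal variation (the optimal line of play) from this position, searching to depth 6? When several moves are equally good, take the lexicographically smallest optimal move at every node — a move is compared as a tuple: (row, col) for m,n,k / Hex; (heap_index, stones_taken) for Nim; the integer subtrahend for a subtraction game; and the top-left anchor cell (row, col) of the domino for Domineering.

PV length from [OX../XOOX]: 2 plies

[OX../XOOX] X move#1: (0,2):+0/OXX./XOOX*, (0,3):+0/OX.X/XOOX
[OXX./XOOX] O move#2: (0,3):+0/OXXO/XOOX*
[OXXO/XOOX] end (terminal +0, X#3); searched OX../XOOX to 6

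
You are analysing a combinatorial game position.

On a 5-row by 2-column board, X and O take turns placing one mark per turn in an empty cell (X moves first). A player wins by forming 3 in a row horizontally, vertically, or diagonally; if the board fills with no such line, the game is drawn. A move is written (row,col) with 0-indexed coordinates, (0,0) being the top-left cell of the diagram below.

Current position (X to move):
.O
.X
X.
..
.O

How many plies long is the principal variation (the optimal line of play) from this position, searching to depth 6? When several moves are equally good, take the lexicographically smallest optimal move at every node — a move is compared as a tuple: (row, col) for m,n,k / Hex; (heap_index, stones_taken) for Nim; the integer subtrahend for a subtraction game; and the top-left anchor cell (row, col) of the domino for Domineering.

PV length from [.O/.X/X./../.O]: 5 plies

p1 X@[.O/.X/X./../.O]: (0,0)[XO/.X/X./../.O]+0 (1,0)[.O/XX/X./../.O]+1* (2,1)[.O/.X/XX/../.O]+1 (3,0)[.O/.X/X./X./.O]+1 (3,1)[.O/.X/X./.X/.O]+1 (4,0)[.O/.X/X./../XO]+0
p2 O@[.O/XX/X./../.O]: (0,0)[OO/XX/X./../.O]-1* (2,1)[.O/XX/XO/../.O]-1 (3,0)[.O/XX/X./O./.O]-1 (3,1)[.O/XX/X./.O/.O]-1 (4,0)[.O/XX/X./../OO]-1
p3 X@[OO/XX/X./../.O]: (2,1)[OO/XX/XX/../.O]+1* (3,0)[OO/XX/X./X./.O]+1 (3,1)[OO/XX/X./.X/.O]+1 (4,0)[OO/XX/X./../XO]+0
p4 O@[OO/XX/XX/../.O]: (3,0)[OO/XX/XX/O./.O]-1* (3,1)[OO/XX/XX/.O/.O]-1 (4,0)[OO/XX/XX/../OO]-1
p5 X@[OO/XX/XX/O./.O]: (3,1)[OO/XX/XX/OX/.O]+1* (4,0)[OO/XX/XX/O./XO]+0
p6 O@[OO/XX/XX/OX/.O] terminal -1; root [.O/.X/X./../.O] d6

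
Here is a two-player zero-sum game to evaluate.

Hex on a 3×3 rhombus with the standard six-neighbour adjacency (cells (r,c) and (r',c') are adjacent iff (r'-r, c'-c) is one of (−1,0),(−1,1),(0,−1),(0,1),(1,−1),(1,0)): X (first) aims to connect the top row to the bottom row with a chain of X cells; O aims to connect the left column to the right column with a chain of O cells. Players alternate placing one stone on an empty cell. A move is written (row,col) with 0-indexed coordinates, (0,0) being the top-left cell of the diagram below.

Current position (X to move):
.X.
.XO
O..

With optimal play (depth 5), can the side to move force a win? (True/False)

X winning at [.X./.XO/O..]: True

ply 1, X at .X./.XO/O.. | (0,0)=-1→XX./.XO/O..; (0,2)=-1→.XX/.XO/O..; (1,0)=-1→.X./XXO/O..; (2,1)=+1→.X./.XO/OX.*; (2,2)=-1→.X./.XO/O.X
ply 2: .X./.XO/OX. is terminal -1 (O); from .X./.XO/O.. depth 5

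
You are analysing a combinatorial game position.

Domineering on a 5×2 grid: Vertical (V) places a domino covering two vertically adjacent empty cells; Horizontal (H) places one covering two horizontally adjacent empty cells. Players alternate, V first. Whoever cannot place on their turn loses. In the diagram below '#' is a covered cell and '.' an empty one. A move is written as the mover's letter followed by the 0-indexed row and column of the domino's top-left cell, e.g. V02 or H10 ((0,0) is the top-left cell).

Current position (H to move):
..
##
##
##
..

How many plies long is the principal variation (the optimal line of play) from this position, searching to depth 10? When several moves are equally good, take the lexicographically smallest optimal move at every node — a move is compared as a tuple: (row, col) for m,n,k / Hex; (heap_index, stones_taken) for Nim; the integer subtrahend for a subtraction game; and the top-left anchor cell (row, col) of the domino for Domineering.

PV length from [../##/##/##/..]: 1 ply

p1 H@[../##/##/##/..]: H00[##/##/##/##/..]+1* H40[../##/##/##/##]+1
p2 V@[##/##/##/##/..] terminal -1; root [../##/##/##/..] d10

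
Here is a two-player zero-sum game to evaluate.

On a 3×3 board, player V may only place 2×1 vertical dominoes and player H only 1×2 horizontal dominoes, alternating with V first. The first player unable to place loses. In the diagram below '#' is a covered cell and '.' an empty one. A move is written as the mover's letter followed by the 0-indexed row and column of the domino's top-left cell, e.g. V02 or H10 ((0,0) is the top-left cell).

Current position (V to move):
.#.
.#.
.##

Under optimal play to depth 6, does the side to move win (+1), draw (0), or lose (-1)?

value(.#./.#./.##, V) = +1

[.#./.#./.##] V move#1: V00:+1/##./##./.##*, V02:+1/.##/.##/.##, V10:+1/.#./##./###
[##./##./.##] end (terminal -1, H#2); searched .#./.#./.## to 6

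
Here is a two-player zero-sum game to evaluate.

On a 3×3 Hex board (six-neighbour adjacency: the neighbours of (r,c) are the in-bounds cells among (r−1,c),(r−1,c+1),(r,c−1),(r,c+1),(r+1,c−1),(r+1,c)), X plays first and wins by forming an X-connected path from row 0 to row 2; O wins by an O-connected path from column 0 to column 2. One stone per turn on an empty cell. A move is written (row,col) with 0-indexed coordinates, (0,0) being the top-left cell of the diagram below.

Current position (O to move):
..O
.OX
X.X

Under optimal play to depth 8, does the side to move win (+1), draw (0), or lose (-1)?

[..O/.OX/X.X] O move#1: (0,0):+1/O.O/.OX/X.X*, (0,1):+1/.OO/.OX/X.X, (1,0):+1/..O/OOX/X.X, (2,1):-1/..O/.OX/XOX
[O.O/.OX/X.X] X move#2: (0,1):-1/OXO/.OX/X.X*, (1,0):-1/O.O/XOX/X.X, (2,1):-1/O.O/.OX/XXX
[OXO/.OX/X.X] O move#3: (1,0):+1/OXO/OOX/X.X*, (2,1):-1/OXO/.OX/XOX
[OXO/OOX/X.X] end (terminal -1, X#4); searched ..O/.OX/X.X to 8

value(..O/.OX/X.X, O) = +1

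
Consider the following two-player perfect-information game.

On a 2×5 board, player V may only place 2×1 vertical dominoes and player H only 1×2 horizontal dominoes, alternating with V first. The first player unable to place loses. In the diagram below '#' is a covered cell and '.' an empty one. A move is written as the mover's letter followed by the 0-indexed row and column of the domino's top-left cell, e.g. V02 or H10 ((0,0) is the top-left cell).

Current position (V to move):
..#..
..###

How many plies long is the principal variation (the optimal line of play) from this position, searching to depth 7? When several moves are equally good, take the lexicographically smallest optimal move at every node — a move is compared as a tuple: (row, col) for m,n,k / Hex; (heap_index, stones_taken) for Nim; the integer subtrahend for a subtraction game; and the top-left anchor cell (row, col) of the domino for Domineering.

[..#../..###] V move#1: V00:+1/#.#../#.###*, V01:+1/.##../.####
[#.#../#.###] H move#2: H03:-1/#.###/#.###*
[#.###/#.###] V move#3: V01:+1/#####/#####*
[#####/#####] end (terminal -1, H#4); searched ..#../..### to 7

PV length from [..#../..###]: 3 plies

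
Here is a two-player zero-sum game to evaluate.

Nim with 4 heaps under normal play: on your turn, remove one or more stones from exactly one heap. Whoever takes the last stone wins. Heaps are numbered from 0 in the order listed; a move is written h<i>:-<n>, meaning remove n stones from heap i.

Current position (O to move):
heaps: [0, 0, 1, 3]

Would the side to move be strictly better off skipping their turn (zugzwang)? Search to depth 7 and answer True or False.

p1 O@[(0,0,1,3)]: h2:-1[(0,0,0,3)]-1 h3:-1[(0,0,1,2)]-1 h3:-2[(0,0,1,1)]+1* h3:-3[(0,0,1,0)]-1
p2 X@[(0,0,1,1)]: h2:-1[(0,0,0,1)]-1* h3:-1[(0,0,1,0)]-1
p3 O@[(0,0,0,1)]: h3:-1[(0,0,0,0)]+1*
p4 X@[(0,0,0,0)] terminal -1; root [(0,0,1,3)] d7
suppose O passes — search the same position with X to move:
pass> p1 X@[(0,0,1,3)]: h2:-1[(0,0,0,3)]-1 h3:-1[(0,0,1,2)]-1 h3:-2[(0,0,1,1)]+1* h3:-3[(0,0,1,0)]-1
pass> p2 O@[(0,0,1,1)]: h2:-1[(0,0,0,1)]-1* h3:-1[(0,0,1,0)]-1
pass> p3 X@[(0,0,0,1)]: h3:-1[(0,0,0,0)]+1*
pass> p4 O@[(0,0,0,0)] terminal -1; root [(0,0,1,3)] d7
for O: play +1, pass -1

zugzwang((0,0,1,3), O) = False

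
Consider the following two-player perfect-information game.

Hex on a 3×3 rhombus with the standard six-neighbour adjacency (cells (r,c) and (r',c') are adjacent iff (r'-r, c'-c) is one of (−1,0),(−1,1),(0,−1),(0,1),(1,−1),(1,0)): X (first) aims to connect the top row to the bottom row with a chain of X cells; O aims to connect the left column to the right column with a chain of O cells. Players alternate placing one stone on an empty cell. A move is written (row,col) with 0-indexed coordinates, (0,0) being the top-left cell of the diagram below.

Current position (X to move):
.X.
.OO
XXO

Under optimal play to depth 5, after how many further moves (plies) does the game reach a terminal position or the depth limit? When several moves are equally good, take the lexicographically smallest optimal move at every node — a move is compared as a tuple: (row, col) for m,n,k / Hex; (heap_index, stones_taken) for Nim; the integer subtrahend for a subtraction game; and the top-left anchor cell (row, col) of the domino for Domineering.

PV length from [.X./.OO/XXO]: 1 ply

p1 X@[.X./.OO/XXO]: (0,0)[XX./.OO/XXO]-1 (0,2)[.XX/.OO/XXO]-1 (1,0)[.X./XOO/XXO]+1*
p2 O@[.X./XOO/XXO] terminal -1; root [.X./.OO/XXO] d5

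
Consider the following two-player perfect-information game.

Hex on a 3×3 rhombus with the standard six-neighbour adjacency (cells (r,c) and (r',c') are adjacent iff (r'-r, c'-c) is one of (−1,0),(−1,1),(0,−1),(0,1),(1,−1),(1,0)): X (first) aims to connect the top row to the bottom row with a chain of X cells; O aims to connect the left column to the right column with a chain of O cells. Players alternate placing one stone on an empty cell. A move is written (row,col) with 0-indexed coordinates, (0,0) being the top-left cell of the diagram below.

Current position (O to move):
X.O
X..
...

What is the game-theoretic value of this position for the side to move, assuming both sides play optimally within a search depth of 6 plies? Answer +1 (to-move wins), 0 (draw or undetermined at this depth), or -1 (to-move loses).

ply 1, O at X.O/X../... | (0,1)=-1→XOO/X../...; (1,1)=-1→X.O/XO./...; (1,2)=-1→X.O/X.O/...; (2,0)=+1→X.O/X../O..*; (2,1)=-1→X.O/X../.O.; (2,2)=-1→X.O/X../..O
ply 2, X at X.O/X../O.. | (0,1)=-1→XXO/X../O..*; (1,1)=-1→X.O/XX./O..; (1,2)=-1→X.O/X.X/O..; (2,1)=-1→X.O/X../OX.; (2,2)=-1→X.O/X../O.X
ply 3, O at XXO/X../O.. | (1,1)=+1→XXO/XO./O..*; (1,2)=+1→XXO/X.O/O..; (2,1)=+1→XXO/X../OO.; (2,2)=+1→XXO/X../O.O
ply 4: XXO/XO./O.. is terminal -1 (X); from X.O/X../... depth 6

value(X.O/X../..., O) = +1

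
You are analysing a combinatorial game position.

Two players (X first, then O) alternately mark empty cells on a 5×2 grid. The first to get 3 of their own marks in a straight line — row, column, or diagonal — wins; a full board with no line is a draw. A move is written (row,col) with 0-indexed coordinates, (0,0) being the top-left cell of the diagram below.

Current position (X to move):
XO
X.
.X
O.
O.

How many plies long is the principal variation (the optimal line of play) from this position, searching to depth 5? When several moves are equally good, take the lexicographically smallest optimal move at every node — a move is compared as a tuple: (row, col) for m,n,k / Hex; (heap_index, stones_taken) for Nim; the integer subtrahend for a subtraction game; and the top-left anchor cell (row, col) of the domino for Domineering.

PV length from [XO/X./.X/O./O.]: 1 ply

[XO/X./.X/O./O.] X move#1: (1,1):-1/XO/XX/.X/O./O., (2,0):+1/XO/X./XX/O./O.*, (3,1):-1/XO/X./.X/OX/O., (4,1):-1/XO/X./.X/O./OX
[XO/X./XX/O./O.] end (terminal -1, O#2); searched XO/X./.X/O./O. to 5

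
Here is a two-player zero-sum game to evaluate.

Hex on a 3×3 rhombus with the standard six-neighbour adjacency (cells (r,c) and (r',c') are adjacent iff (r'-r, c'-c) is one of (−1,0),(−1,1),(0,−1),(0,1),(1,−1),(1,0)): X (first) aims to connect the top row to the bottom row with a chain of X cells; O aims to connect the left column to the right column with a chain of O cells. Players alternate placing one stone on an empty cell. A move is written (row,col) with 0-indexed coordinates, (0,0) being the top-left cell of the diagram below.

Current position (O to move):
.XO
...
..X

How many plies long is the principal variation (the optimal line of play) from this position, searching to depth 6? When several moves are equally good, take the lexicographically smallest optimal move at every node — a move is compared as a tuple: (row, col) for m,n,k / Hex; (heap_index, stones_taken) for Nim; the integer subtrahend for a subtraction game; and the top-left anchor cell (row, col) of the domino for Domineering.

p1 O@[.XO/.../..X]: (0,0)[OXO/.../..X]-1 (1,0)[.XO/O../..X]-1 (1,1)[.XO/.O./..X]+1* (1,2)[.XO/..O/..X]-1 (2,0)[.XO/.../O.X]-1 (2,1)[.XO/.../.OX]-1
p2 X@[.XO/.O./..X]: (0,0)[XXO/.O./..X]-1* (1,0)[.XO/XO./..X]-1 (1,2)[.XO/.OX/..X]-1 (2,0)[.XO/.O./X.X]-1 (2,1)[.XO/.O./.XX]-1
p3 O@[XXO/.O./..X]: (1,0)[XXO/OO./..X]+1* (1,2)[XXO/.OO/..X]+1 (2,0)[XXO/.O./O.X]+1 (2,1)[XXO/.O./.OX]+1
p4 X@[XXO/OO./..X] terminal -1; root [.XO/.../..X] d6

PV length from [.XO/.../..X]: 3 plies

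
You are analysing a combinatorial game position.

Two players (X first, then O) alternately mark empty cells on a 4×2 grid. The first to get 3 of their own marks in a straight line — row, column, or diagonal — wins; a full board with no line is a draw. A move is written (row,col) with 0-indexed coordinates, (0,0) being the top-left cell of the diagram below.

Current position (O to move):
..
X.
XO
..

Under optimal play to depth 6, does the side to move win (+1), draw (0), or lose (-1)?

[../X./XO/..] O move#1: (0,0):-1/O./X./XO/..*, (0,1):-1/.O/X./XO/.., (1,1):-1/../XO/XO/.., (3,0):-1/../X./XO/O., (3,1):-1/../X./XO/.O
[O./X./XO/..] X move#2: (0,1):+0/OX/X./XO/.., (1,1):+0/O./XX/XO/.., (3,0):+1/O./X./XO/X.*, (3,1):+0/O./X./XO/.X
[O./X./XO/X.] end (terminal -1, O#3); searched ../X./XO/.. to 6

value(../X./XO/.., O) = -1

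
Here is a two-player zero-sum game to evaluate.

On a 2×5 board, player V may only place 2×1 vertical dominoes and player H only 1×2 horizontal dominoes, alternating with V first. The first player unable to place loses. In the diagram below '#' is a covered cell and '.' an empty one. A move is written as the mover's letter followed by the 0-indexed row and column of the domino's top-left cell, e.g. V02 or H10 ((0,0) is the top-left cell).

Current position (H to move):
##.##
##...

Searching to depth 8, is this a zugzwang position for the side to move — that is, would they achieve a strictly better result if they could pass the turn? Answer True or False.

[##.##/##...] H move#1: H12:+1/##.##/####.*, H13:-1/##.##/##.##
[##.##/####.] end (terminal -1, V#2); searched ##.##/##... to 8
if H skipped the turn, V would face:
~ [##.##/##...] V move#1: V02:-1/#####/###..*
~ [#####/###..] H move#2: H13:+1/#####/#####*
~ [#####/#####] end (terminal -1, V#3); searched ##.##/##... to 8
compare (H): move=+1 vs pass=+1

zugzwang(##.##/##..., H) = False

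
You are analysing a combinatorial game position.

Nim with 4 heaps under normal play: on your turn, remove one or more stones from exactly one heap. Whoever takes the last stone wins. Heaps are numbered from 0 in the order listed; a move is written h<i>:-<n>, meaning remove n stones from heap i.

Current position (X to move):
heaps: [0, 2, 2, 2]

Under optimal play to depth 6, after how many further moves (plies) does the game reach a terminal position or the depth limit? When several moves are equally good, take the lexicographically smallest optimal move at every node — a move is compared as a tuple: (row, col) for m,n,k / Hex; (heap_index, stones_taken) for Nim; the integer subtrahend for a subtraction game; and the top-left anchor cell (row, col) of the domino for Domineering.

PV length from [(0,2,2,2)]: 5 plies

ply 1, X at (0,2,2,2) | h1:-1=-1→(0,1,2,2); h1:-2=+1→(0,0,2,2)*; h2:-1=-1→(0,2,1,2); h2:-2=+1→(0,2,0,2); h3:-1=-1→(0,2,2,1); h3:-2=+1→(0,2,2,0)
ply 2, O at (0,0,2,2) | h2:-1=-1→(0,0,1,2)*; h2:-2=-1→(0,0,0,2); h3:-1=-1→(0,0,2,1); h3:-2=-1→(0,0,2,0)
ply 3, X at (0,0,1,2) | h2:-1=-1→(0,0,0,2); h3:-1=+1→(0,0,1,1)*; h3:-2=-1→(0,0,1,0)
ply 4, O at (0,0,1,1) | h2:-1=-1→(0,0,0,1)*; h3:-1=-1→(0,0,1,0)
ply 5, X at (0,0,0,1) | h3:-1=+1→(0,0,0,0)*
ply 6: (0,0,0,0) is terminal -1 (O); from (0,2,2,2) depth 6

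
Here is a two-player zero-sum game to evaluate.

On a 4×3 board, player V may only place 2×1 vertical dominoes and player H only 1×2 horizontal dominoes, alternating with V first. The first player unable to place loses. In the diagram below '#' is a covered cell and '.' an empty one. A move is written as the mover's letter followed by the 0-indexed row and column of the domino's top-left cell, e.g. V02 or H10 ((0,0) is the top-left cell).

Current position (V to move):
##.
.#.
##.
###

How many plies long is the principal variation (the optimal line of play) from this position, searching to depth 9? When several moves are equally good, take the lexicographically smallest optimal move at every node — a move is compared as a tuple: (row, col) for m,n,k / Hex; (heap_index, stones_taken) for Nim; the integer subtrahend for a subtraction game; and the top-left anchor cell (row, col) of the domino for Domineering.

[##./.#./##./###] V move#1: V02:+1/###/.##/##./###*, V12:+1/##./.##/###/###
[###/.##/##./###] end (terminal -1, H#2); searched ##./.#./##./### to 9

PV length from [##./.#./##./###]: 1 ply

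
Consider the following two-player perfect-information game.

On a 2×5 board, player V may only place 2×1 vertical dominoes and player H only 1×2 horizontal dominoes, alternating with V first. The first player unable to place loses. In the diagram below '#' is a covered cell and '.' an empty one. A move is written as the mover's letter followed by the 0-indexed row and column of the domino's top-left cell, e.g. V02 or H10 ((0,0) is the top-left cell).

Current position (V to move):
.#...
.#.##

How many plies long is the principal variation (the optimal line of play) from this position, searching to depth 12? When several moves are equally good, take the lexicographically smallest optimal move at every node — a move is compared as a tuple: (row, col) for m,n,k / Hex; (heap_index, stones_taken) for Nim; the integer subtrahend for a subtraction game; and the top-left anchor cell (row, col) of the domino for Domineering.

PV length from [.#.../.#.##]: 3 plies

p1 V@[.#.../.#.##]: V00[##.../##.##]-1 V02[.##../.####]+1*
p2 H@[.##../.####]: H03[.####/.####]-1*
p3 V@[.####/.####]: V00[#####/#####]+1*
p4 H@[#####/#####] terminal -1; root [.#.../.#.##] d12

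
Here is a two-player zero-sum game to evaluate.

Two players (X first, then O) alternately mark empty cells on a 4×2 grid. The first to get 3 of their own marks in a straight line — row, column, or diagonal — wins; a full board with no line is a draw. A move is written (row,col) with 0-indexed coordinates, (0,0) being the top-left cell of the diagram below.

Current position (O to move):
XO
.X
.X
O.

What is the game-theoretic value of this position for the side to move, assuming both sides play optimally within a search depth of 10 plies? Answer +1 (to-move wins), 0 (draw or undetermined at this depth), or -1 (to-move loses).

ply 1, O at XO/.X/.X/O. | (1,0)=-1→XO/OX/.X/O.; (2,0)=-1→XO/.X/OX/O.; (3,1)=+0→XO/.X/.X/OO*
ply 2, X at XO/.X/.X/OO | (1,0)=+0→XO/XX/.X/OO*; (2,0)=+0→XO/.X/XX/OO
ply 3, O at XO/XX/.X/OO | (2,0)=+0→XO/XX/OX/OO*
ply 4: XO/XX/OX/OO is terminal +0 (X); from XO/.X/.X/O. depth 10

value(XO/.X/.X/O., O) = 0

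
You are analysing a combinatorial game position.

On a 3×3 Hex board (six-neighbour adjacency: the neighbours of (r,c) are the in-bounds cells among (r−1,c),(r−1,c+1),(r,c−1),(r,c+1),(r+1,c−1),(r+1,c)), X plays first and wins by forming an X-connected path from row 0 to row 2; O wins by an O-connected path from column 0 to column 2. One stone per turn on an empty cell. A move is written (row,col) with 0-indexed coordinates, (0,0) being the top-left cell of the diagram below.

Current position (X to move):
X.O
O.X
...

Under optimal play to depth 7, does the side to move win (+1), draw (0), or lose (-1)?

value(X.O/O.X/..., X) = -1

ply 1, X at X.O/O.X/... | (0,1)=-1→XXO/O.X/...*; (1,1)=-1→X.O/OXX/...; (2,0)=-1→X.O/O.X/X..; (2,1)=-1→X.O/O.X/.X.; (2,2)=-1→X.O/O.X/..X
ply 2, O at XXO/O.X/... | (1,1)=+1→XXO/OOX/...*; (2,0)=-1→XXO/O.X/O..; (2,1)=-1→XXO/O.X/.O.; (2,2)=-1→XXO/O.X/..O
ply 3: XXO/OOX/... is terminal -1 (X); from X.O/O.X/... depth 7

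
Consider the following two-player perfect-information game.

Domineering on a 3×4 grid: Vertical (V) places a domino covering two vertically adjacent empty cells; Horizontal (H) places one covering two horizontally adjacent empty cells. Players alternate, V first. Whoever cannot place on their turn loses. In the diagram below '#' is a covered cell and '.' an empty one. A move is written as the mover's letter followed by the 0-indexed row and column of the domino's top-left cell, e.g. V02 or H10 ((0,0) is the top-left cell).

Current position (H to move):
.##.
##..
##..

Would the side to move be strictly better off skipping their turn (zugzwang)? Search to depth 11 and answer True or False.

ply 1, H at .##./##../##.. | H12=+1→.##./####/##..*; H22=-1→.##./##../####
ply 2: .##./####/##.. is terminal -1 (V); from .##./##../##.. depth 11
if H skipped the turn, V would face:
~ ply 1, V at .##./##../##.. | V03=-1→.###/##.#/##..; V12=+1→.##./###./###.*; V13=+1→.##./##.#/##.#
~ ply 2: .##./###./###. is terminal -1 (H); from .##./##../##.. depth 11
compare (H): move=+1 vs pass=-1

zugzwang(.##./##../##.., H) = False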